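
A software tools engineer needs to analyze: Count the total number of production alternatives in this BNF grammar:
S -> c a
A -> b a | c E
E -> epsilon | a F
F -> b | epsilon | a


Counting alternatives per rule:
  S: 1 alternative(s)
  A: 2 alternative(s)
  E: 2 alternative(s)
  F: 3 alternative(s)
Sum: 1 + 2 + 2 + 3 = 8

8


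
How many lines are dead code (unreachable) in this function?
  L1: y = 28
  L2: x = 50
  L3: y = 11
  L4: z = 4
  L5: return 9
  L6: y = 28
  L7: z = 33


Analyzing control flow:
  L1: reachable (before return)
  L2: reachable (before return)
  L3: reachable (before return)
  L4: reachable (before return)
  L5: reachable (return statement)
  L6: DEAD (after return at L5)
  L7: DEAD (after return at L5)
Return at L5, total lines = 7
Dead lines: L6 through L7
Count: 2

2


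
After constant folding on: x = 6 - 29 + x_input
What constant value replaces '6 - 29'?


Identifying constant sub-expression:
  Original: x = 6 - 29 + x_input
  6 and 29 are both compile-time constants
  Evaluating: 6 - 29 = -23
  After folding: x = -23 + x_input

-23


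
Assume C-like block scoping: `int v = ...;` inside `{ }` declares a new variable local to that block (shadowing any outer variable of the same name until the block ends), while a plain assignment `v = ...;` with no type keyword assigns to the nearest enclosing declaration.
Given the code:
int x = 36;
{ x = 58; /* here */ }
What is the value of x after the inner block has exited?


Analyzing scoping rules:
Outer scope: declares x = 36
Inner block: 'x = 58;' has no type keyword, so it is an assignment to the outer x (no shadowing)
The assignment changed the outer variable itself, so the new value persists after the block -> 58
Result: 58

58


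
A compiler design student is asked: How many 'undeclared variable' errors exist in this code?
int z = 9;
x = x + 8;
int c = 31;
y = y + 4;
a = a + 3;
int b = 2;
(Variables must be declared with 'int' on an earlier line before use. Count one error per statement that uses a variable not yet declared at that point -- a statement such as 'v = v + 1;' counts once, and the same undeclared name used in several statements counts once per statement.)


Scanning code line by line:
  Line 1: declare 'z' -> declared = ['z']
  Line 2: use 'x' -> ERROR (undeclared)
  Line 3: declare 'c' -> declared = ['c', 'z']
  Line 4: use 'y' -> ERROR (undeclared)
  Line 5: use 'a' -> ERROR (undeclared)
  Line 6: declare 'b' -> declared = ['b', 'c', 'z']
Total undeclared variable errors: 3

3


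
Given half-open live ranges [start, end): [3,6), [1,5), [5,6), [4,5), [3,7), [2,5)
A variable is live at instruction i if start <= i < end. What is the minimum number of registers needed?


Live ranges:
  Var0: [3, 6)
  Var1: [1, 5)
  Var2: [5, 6)
  Var3: [4, 5)
  Var4: [3, 7)
  Var5: [2, 5)
Sweep-line events (position, delta, active):
  pos=1 start -> active=1
  pos=2 start -> active=2
  pos=3 start -> active=3
  pos=3 start -> active=4
  pos=4 start -> active=5
  pos=5 end -> active=4
  pos=5 end -> active=3
  pos=5 end -> active=2
  pos=5 start -> active=3
  pos=6 end -> active=2
  pos=6 end -> active=1
  pos=7 end -> active=0
Maximum simultaneous active: 5
Minimum registers needed: 5

5


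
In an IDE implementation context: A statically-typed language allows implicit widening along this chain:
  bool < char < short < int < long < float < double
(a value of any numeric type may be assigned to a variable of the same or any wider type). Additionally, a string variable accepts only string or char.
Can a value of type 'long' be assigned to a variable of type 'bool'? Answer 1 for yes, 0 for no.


Target variable type: bool
Source value type: long
Numeric ranks: long=4, bool=0
Widening allowed iff rank(source) <= rank(target): 4 <= 0? No
Result: 0

0


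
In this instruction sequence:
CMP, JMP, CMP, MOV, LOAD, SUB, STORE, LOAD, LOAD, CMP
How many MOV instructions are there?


Scanning instruction sequence for MOV:
  Position 1: CMP
  Position 2: JMP
  Position 3: CMP
  Position 4: MOV <- MATCH
  Position 5: LOAD
  Position 6: SUB
  Position 7: STORE
  Position 8: LOAD
  Position 9: LOAD
  Position 10: CMP
Matches at positions: [4]
Total MOV count: 1

1


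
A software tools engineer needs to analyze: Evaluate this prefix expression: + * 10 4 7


Parsing prefix expression: + * 10 4 7
Step 1: Innermost operation '* 10 4'
  10 * 4 = 40
Step 2: Outer operation '+ [40] 7'
  40 + 7 = 47

47


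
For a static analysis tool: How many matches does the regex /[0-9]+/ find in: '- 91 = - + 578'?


Pattern: /[0-9]+/ (int literals)
Input: '- 91 = - + 578'
Scanning for matches:
  Match 1: '91'
  Match 2: '578'
Total matches: 2

2


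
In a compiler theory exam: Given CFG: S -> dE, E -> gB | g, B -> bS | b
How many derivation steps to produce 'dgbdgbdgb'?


Grammar: S -> dE, E -> gB | g, B -> bS | b
Deriving 'dgbdgbdgb':
Step 1: S -> dE => dE
Step 2: E -> gB => dgB
Step 3: B -> bS => dgbS
Step 4: S -> dE => dgbdE
Step 5: E -> gB => dgbdgB
Step 6: B -> bS => dgbdgbS
Step 7: S -> dE => dgbdgbdE
Step 8: E -> gB => dgbdgbdgB
Step 9: B -> b => dgbdgbdgb
Total derivation steps: 9

9


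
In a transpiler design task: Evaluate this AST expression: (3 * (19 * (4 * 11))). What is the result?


Expression: (3 * (19 * (4 * 11)))
Evaluating step by step:
  4 * 11 = 44
  19 * 44 = 836
  3 * 836 = 2508
Result: 2508

2508


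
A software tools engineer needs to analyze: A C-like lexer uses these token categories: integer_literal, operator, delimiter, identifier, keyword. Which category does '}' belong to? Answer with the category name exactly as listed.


Token: '}'
Checking categories:
  identifier: no
  integer_literal: no
  operator: no
  keyword: no
  delimiter: YES
Category: delimiter

delimiter


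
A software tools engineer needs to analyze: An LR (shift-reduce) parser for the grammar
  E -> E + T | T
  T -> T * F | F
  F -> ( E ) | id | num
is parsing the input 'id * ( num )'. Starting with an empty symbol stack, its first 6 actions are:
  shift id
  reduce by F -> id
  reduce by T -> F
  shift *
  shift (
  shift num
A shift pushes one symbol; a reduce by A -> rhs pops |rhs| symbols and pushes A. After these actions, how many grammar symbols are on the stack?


Tracking the symbol stack through each action:
  Action 1: shift 'id' : push -> stack = [id] (size 1)
  Action 2: reduce by F -> id : pop 1, push F -> stack = [F] (size 1)
  Action 3: reduce by T -> F : pop 1, push T -> stack = [T] (size 1)
  Action 4: shift '*' : push -> stack = [T, *] (size 2)
  Action 5: shift '(' : push -> stack = [T, *, (] (size 3)
  Action 6: shift 'num' : push -> stack = [T, *, (, num] (size 4)
Final stack size: 4

4


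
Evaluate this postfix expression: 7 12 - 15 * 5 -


Processing tokens left to right:
Push 7, Push 12
Pop 7 and 12, compute 7 - 12 = -5, push -5
Push 15
Pop -5 and 15, compute -5 * 15 = -75, push -75
Push 5
Pop -75 and 5, compute -75 - 5 = -80, push -80
Stack result: -80

-80


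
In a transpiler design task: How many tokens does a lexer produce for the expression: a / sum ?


Scanning 'a / sum'
Token 1: 'a' -> identifier
Token 2: '/' -> operator
Token 3: 'sum' -> identifier
Total tokens: 3

3


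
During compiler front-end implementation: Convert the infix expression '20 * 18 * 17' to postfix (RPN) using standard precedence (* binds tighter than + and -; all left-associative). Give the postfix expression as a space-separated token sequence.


Applying the shunting-yard algorithm:
  Operand 20 -> output
  Push '*' onto operator stack -> op-stack: [*]
  Operand 18 -> output
  See '*' (prec 2); top '*' (prec 2) >= it -> pop '*' to output
  Push '*' onto operator stack -> op-stack: [*]
  Operand 17 -> output
  End of input: pop '*' to output
Postfix result: 20 18 * 17 *

20 18 * 17 *


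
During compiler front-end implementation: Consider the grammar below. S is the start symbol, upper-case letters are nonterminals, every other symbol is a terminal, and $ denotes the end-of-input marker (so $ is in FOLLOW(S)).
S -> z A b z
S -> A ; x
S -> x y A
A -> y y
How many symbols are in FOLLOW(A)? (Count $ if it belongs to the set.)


S is the start symbol and does not occur in any rule body, so FOLLOW(S) = {$}.
Examining every occurrence of A in a rule body:
  S -> z A b z : A is followed by terminal 'b' -> add 'b'
  S -> A ; x : A is followed by terminal ';' -> add ';'
  S -> x y A : A is at the right end -> add FOLLOW(S) = {$}
  A -> y y : A does not occur in the body -> contributes nothing
FOLLOW(A) = {;, b, $}
Count: 3

3


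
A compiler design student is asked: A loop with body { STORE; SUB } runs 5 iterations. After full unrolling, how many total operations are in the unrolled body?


Loop body operations: STORE, SUB (2 ops per iteration)
Unrolling 5 iterations:
  Iteration 1: STORE, SUB (2 ops)
  Iteration 2: STORE, SUB (2 ops)
  Iteration 3: STORE, SUB (2 ops)
  Iteration 4: STORE, SUB (2 ops)
  Iteration 5: STORE, SUB (2 ops)
Total: 5 iterations * 2 ops/iter = 10 operations

10


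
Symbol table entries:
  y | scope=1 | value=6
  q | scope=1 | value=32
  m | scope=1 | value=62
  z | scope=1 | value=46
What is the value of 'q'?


Searching symbol table for 'q':
  y | scope=1 | value=6
  q | scope=1 | value=32 <- MATCH
  m | scope=1 | value=62
  z | scope=1 | value=46
Found 'q' at scope 1 with value 32

32


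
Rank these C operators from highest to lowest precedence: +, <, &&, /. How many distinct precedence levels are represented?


Looking up precedence for each operator:
  + -> precedence 5
  < -> precedence 4
  && -> precedence 2
  / -> precedence 6
Sorted highest to lowest: /, +, <, &&
Distinct precedence values: [6, 5, 4, 2]
Number of distinct levels: 4

4


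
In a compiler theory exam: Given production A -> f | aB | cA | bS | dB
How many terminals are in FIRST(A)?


Production: A -> f | aB | cA | bS | dB
Examining each alternative for leading terminals:
  A -> f : first terminal = 'f'
  A -> aB : first terminal = 'a'
  A -> cA : first terminal = 'c'
  A -> bS : first terminal = 'b'
  A -> dB : first terminal = 'd'
FIRST(A) = {a, b, c, d, f}
Count: 5

5


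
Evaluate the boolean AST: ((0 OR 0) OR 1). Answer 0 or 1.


Step 1: Evaluate inner node
  0 OR 0 = 0
Step 2: Evaluate root node
  0 OR 1 = 1

1


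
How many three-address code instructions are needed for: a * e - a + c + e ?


Expression: a * e - a + c + e
Generating three-address code (respecting * over +/- precedence):
  Instruction 1: t1 = a * e
  Instruction 2: t2 = t1 - a
  Instruction 3: t3 = t2 + c
  Instruction 4: t4 = t3 + e
Total instructions: 4

4


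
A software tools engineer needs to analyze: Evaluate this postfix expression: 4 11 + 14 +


Processing tokens left to right:
Push 4, Push 11
Pop 4 and 11, compute 4 + 11 = 15, push 15
Push 14
Pop 15 and 14, compute 15 + 14 = 29, push 29
Stack result: 29

29


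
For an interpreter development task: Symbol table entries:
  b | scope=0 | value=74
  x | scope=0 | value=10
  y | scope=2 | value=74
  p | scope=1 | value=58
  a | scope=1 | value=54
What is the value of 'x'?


Searching symbol table for 'x':
  b | scope=0 | value=74
  x | scope=0 | value=10 <- MATCH
  y | scope=2 | value=74
  p | scope=1 | value=58
  a | scope=1 | value=54
Found 'x' at scope 0 with value 10

10


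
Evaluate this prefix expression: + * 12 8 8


Parsing prefix expression: + * 12 8 8
Step 1: Innermost operation '* 12 8'
  12 * 8 = 96
Step 2: Outer operation '+ [96] 8'
  96 + 8 = 104

104


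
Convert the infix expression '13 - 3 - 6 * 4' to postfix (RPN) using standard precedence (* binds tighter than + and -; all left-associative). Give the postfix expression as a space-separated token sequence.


Applying the shunting-yard algorithm:
  Operand 13 -> output
  Push '-' onto operator stack -> op-stack: [-]
  Operand 3 -> output
  See '-' (prec 1); top '-' (prec 1) >= it -> pop '-' to output
  Push '-' onto operator stack -> op-stack: [-]
  Operand 6 -> output
  Push '*' onto operator stack -> op-stack: [-, *]
  Operand 4 -> output
  End of input: pop '*' to output
  End of input: pop '-' to output
Postfix result: 13 3 - 6 4 * -

13 3 - 6 4 * -


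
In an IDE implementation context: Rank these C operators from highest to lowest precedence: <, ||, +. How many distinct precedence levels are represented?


Looking up precedence for each operator:
  < -> precedence 4
  || -> precedence 1
  + -> precedence 5
Sorted highest to lowest: +, <, ||
Distinct precedence values: [5, 4, 1]
Number of distinct levels: 3

3


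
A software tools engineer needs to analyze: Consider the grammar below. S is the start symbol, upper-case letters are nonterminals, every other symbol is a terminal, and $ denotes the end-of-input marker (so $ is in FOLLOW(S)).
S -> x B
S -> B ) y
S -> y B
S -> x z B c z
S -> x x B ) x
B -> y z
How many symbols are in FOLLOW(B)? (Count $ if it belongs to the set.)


S is the start symbol and does not occur in any rule body, so FOLLOW(S) = {$}.
Examining every occurrence of B in a rule body:
  S -> x B : B is at the right end -> add FOLLOW(S) = {$}
  S -> B ) y : B is followed by terminal ')' -> add ')'
  S -> y B : B is at the right end -> add FOLLOW(S) = {$} (already in the set)
  S -> x z B c z : B is followed by terminal 'c' -> add 'c'
  S -> x x B ) x : B is followed by terminal ')' -> add ')' (already in the set)
  B -> y z : B does not occur in the body -> contributes nothing
FOLLOW(B) = {), c, $}
Count: 3

3


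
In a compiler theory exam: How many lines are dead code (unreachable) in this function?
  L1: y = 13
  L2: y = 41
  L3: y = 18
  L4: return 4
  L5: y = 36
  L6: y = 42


Analyzing control flow:
  L1: reachable (before return)
  L2: reachable (before return)
  L3: reachable (before return)
  L4: reachable (return statement)
  L5: DEAD (after return at L4)
  L6: DEAD (after return at L4)
Return at L4, total lines = 6
Dead lines: L5 through L6
Count: 2

2


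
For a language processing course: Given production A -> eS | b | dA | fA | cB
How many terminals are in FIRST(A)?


Production: A -> eS | b | dA | fA | cB
Examining each alternative for leading terminals:
  A -> eS : first terminal = 'e'
  A -> b : first terminal = 'b'
  A -> dA : first terminal = 'd'
  A -> fA : first terminal = 'f'
  A -> cB : first terminal = 'c'
FIRST(A) = {b, c, d, e, f}
Count: 5

5


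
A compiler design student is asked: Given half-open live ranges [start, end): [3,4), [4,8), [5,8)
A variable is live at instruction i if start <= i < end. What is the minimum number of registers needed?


Live ranges:
  Var0: [3, 4)
  Var1: [4, 8)
  Var2: [5, 8)
Sweep-line events (position, delta, active):
  pos=3 start -> active=1
  pos=4 end -> active=0
  pos=4 start -> active=1
  pos=5 start -> active=2
  pos=8 end -> active=1
  pos=8 end -> active=0
Maximum simultaneous active: 2
Minimum registers needed: 2

2


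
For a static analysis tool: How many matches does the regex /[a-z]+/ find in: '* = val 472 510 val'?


Pattern: /[a-z]+/ (identifiers)
Input: '* = val 472 510 val'
Scanning for matches:
  Match 1: 'val'
  Match 2: 'val'
Total matches: 2

2


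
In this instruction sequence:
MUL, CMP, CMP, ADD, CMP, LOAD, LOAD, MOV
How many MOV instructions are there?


Scanning instruction sequence for MOV:
  Position 1: MUL
  Position 2: CMP
  Position 3: CMP
  Position 4: ADD
  Position 5: CMP
  Position 6: LOAD
  Position 7: LOAD
  Position 8: MOV <- MATCH
Matches at positions: [8]
Total MOV count: 1

1


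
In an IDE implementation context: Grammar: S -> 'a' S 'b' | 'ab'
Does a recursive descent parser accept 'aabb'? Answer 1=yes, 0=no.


Grammar accepts strings of the form a^n b^n (n >= 1)
Word: 'aabb'
Counting: 2 a's and 2 b's
Check: 2 == 2? Yes
Derivation (S -> aSb applied 1 time(s), then S -> ab): S => aSb => aabb
Accepted

1


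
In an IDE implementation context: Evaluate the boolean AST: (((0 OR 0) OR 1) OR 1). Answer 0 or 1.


Step 1: Evaluate inner node
  0 OR 0 = 0
Step 2: Evaluate next node
  0 OR 1 = 1
Step 3: Evaluate root node
  1 OR 1 = 1

1


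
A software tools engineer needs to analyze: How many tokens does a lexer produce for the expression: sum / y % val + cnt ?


Scanning 'sum / y % val + cnt'
Token 1: 'sum' -> identifier
Token 2: '/' -> operator
Token 3: 'y' -> identifier
Token 4: '%' -> operator
Token 5: 'val' -> identifier
Token 6: '+' -> operator
Token 7: 'cnt' -> identifier
Total tokens: 7

7


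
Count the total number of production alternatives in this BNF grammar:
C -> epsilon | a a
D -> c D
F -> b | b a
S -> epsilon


Counting alternatives per rule:
  C: 2 alternative(s)
  D: 1 alternative(s)
  F: 2 alternative(s)
  S: 1 alternative(s)
Sum: 2 + 1 + 2 + 1 = 6

6


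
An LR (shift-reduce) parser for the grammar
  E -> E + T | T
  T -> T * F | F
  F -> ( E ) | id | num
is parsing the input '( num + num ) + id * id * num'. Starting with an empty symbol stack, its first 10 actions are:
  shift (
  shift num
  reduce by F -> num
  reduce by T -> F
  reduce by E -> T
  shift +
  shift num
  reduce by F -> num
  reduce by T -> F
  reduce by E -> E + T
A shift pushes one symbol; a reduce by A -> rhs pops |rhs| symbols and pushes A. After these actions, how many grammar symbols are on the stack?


Tracking the symbol stack through each action:
  Action 1: shift '(' : push -> stack = [(] (size 1)
  Action 2: shift 'num' : push -> stack = [(, num] (size 2)
  Action 3: reduce by F -> num : pop 1, push F -> stack = [(, F] (size 2)
  Action 4: reduce by T -> F : pop 1, push T -> stack = [(, T] (size 2)
  Action 5: reduce by E -> T : pop 1, push E -> stack = [(, E] (size 2)
  Action 6: shift '+' : push -> stack = [(, E, +] (size 3)
  Action 7: shift 'num' : push -> stack = [(, E, +, num] (size 4)
  Action 8: reduce by F -> num : pop 1, push F -> stack = [(, E, +, F] (size 4)
  Action 9: reduce by T -> F : pop 1, push T -> stack = [(, E, +, T] (size 4)
  Action 10: reduce by E -> E + T : pop 3, push E -> stack = [(, E] (size 2)
Final stack size: 2

2


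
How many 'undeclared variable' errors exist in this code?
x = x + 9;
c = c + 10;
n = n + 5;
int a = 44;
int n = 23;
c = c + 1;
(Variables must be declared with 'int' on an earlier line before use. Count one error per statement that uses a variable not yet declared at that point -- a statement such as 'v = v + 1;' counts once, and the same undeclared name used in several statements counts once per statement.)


Scanning code line by line:
  Line 1: use 'x' -> ERROR (undeclared)
  Line 2: use 'c' -> ERROR (undeclared)
  Line 3: use 'n' -> ERROR (undeclared)
  Line 4: declare 'a' -> declared = ['a']
  Line 5: declare 'n' -> declared = ['a', 'n']
  Line 6: use 'c' -> ERROR (undeclared)
Total undeclared variable errors: 4

4


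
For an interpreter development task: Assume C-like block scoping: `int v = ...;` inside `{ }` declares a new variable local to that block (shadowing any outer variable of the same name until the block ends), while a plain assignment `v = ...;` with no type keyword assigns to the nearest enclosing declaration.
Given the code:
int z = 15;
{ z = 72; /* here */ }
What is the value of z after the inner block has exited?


Analyzing scoping rules:
Outer scope: declares z = 15
Inner block: 'z = 72;' has no type keyword, so it is an assignment to the outer z (no shadowing)
The assignment changed the outer variable itself, so the new value persists after the block -> 72
Result: 72

72


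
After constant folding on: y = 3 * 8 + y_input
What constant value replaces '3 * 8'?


Identifying constant sub-expression:
  Original: y = 3 * 8 + y_input
  3 and 8 are both compile-time constants
  Evaluating: 3 * 8 = 24
  After folding: y = 24 + y_input

24


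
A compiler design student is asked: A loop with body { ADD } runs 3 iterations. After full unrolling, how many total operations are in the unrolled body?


Loop body operations: ADD (1 op per iteration)
Unrolling 3 iterations:
  Iteration 1: ADD (1 ops)
  Iteration 2: ADD (1 ops)
  Iteration 3: ADD (1 ops)
Total: 3 iterations * 1 ops/iter = 3 operations

3


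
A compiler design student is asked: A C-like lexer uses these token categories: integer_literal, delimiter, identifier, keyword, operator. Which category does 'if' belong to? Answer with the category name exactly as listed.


Token: 'if'
Checking categories:
  identifier: no
  integer_literal: no
  operator: no
  keyword: YES
  delimiter: no
Category: keyword

keyword


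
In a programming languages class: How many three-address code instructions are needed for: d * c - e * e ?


Expression: d * c - e * e
Generating three-address code (respecting * over +/- precedence):
  Instruction 1: t1 = d * c
  Instruction 2: t2 = e * e
  Instruction 3: t3 = t1 - t2
Total instructions: 3

3


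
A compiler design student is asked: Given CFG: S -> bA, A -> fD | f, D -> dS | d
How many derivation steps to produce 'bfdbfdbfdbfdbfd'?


Grammar: S -> bA, A -> fD | f, D -> dS | d
Deriving 'bfdbfdbfdbfdbfd':
Step 1: S -> bA => bA
Step 2: A -> fD => bfD
Step 3: D -> dS => bfdS
Step 4: S -> bA => bfdbA
Step 5: A -> fD => bfdbfD
Step 6: D -> dS => bfdbfdS
Step 7: S -> bA => bfdbfdbA
Step 8: A -> fD => bfdbfdbfD
Step 9: D -> dS => bfdbfdbfdS
Step 10: S -> bA => bfdbfdbfdbA
Step 11: A -> fD => bfdbfdbfdbfD
Step 12: D -> dS => bfdbfdbfdbfdS
Step 13: S -> bA => bfdbfdbfdbfdbA
Step 14: A -> fD => bfdbfdbfdbfdbfD
Step 15: D -> d => bfdbfdbfdbfdbfd
Total derivation steps: 15

15


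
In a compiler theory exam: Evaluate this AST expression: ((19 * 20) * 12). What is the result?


Expression: ((19 * 20) * 12)
Evaluating step by step:
  19 * 20 = 380
  380 * 12 = 4560
Result: 4560

4560


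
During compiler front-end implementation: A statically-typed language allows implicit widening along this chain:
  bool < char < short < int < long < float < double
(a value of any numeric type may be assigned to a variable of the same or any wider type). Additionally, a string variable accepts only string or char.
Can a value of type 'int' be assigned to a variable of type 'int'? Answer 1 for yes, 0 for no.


Target variable type: int
Source value type: int
Numeric ranks: int=3, int=3
Widening allowed iff rank(source) <= rank(target): 3 <= 3? Yes
Result: 1

1


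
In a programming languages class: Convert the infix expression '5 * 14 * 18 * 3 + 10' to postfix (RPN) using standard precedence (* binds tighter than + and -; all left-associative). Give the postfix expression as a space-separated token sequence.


Applying the shunting-yard algorithm:
  Operand 5 -> output
  Push '*' onto operator stack -> op-stack: [*]
  Operand 14 -> output
  See '*' (prec 2); top '*' (prec 2) >= it -> pop '*' to output
  Push '*' onto operator stack -> op-stack: [*]
  Operand 18 -> output
  See '*' (prec 2); top '*' (prec 2) >= it -> pop '*' to output
  Push '*' onto operator stack -> op-stack: [*]
  Operand 3 -> output
  See '+' (prec 1); top '*' (prec 2) >= it -> pop '*' to output
  Push '+' onto operator stack -> op-stack: [+]
  Operand 10 -> output
  End of input: pop '+' to output
Postfix result: 5 14 * 18 * 3 * 10 +

5 14 * 18 * 3 * 10 +


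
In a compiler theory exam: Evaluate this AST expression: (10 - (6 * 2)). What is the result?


Expression: (10 - (6 * 2))
Evaluating step by step:
  6 * 2 = 12
  10 - 12 = -2
Result: -2

-2


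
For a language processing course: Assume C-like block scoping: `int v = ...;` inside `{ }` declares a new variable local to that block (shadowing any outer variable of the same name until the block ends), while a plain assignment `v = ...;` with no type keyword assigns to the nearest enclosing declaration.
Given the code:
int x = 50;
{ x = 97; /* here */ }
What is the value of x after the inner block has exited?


Analyzing scoping rules:
Outer scope: declares x = 50
Inner block: 'x = 97;' has no type keyword, so it is an assignment to the outer x (no shadowing)
The assignment changed the outer variable itself, so the new value persists after the block -> 97
Result: 97

97


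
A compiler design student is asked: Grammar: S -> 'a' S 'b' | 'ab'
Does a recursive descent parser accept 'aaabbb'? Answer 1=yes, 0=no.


Grammar accepts strings of the form a^n b^n (n >= 1)
Word: 'aaabbb'
Counting: 3 a's and 3 b's
Check: 3 == 3? Yes
Derivation (S -> aSb applied 2 time(s), then S -> ab): S => aSb => aaSbb => aaabbb
Accepted

1


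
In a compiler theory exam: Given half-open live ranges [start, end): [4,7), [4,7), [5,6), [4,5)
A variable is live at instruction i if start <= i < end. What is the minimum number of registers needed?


Live ranges:
  Var0: [4, 7)
  Var1: [4, 7)
  Var2: [5, 6)
  Var3: [4, 5)
Sweep-line events (position, delta, active):
  pos=4 start -> active=1
  pos=4 start -> active=2
  pos=4 start -> active=3
  pos=5 end -> active=2
  pos=5 start -> active=3
  pos=6 end -> active=2
  pos=7 end -> active=1
  pos=7 end -> active=0
Maximum simultaneous active: 3
Minimum registers needed: 3

3


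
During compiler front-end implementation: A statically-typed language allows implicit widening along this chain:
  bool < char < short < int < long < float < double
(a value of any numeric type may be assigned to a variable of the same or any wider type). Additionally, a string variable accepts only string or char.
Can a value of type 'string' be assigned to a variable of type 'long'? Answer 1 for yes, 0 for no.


Target variable type: long
Source value type: string
Rule: string cannot widen to any numeric type
Result: 0

0


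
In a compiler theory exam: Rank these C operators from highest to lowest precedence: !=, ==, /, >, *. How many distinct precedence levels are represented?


Looking up precedence for each operator:
  != -> precedence 3
  == -> precedence 3
  / -> precedence 6
  > -> precedence 4
  * -> precedence 6
Sorted highest to lowest: /, *, >, !=, ==
Distinct precedence values: [6, 4, 3]
Number of distinct levels: 3

3


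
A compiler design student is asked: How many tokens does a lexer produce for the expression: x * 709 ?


Scanning 'x * 709'
Token 1: 'x' -> identifier
Token 2: '*' -> operator
Token 3: '709' -> integer_literal
Total tokens: 3

3


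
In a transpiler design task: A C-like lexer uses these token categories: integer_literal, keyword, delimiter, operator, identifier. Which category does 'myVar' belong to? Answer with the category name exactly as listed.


Token: 'myVar'
Checking categories:
  identifier: YES
  integer_literal: no
  operator: no
  keyword: no
  delimiter: no
Category: identifier

identifier


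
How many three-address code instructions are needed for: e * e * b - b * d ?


Expression: e * e * b - b * d
Generating three-address code (respecting * over +/- precedence):
  Instruction 1: t1 = e * e
  Instruction 2: t2 = t1 * b
  Instruction 3: t3 = b * d
  Instruction 4: t4 = t2 - t3
Total instructions: 4

4


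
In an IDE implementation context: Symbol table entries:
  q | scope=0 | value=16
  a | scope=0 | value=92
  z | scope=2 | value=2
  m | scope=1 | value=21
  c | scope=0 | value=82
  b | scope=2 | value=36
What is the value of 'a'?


Searching symbol table for 'a':
  q | scope=0 | value=16
  a | scope=0 | value=92 <- MATCH
  z | scope=2 | value=2
  m | scope=1 | value=21
  c | scope=0 | value=82
  b | scope=2 | value=36
Found 'a' at scope 0 with value 92

92


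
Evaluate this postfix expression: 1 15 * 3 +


Processing tokens left to right:
Push 1, Push 15
Pop 1 and 15, compute 1 * 15 = 15, push 15
Push 3
Pop 15 and 3, compute 15 + 3 = 18, push 18
Stack result: 18

18


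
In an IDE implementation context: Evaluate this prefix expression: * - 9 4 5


Parsing prefix expression: * - 9 4 5
Step 1: Innermost operation '- 9 4'
  9 - 4 = 5
Step 2: Outer operation '* [5] 5'
  5 * 5 = 25

25


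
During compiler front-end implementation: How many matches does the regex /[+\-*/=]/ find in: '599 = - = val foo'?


Pattern: /[+\-*/=]/ (operators)
Input: '599 = - = val foo'
Scanning for matches:
  Match 1: '='
  Match 2: '-'
  Match 3: '='
Total matches: 3

3


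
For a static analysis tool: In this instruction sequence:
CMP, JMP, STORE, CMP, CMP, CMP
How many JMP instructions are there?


Scanning instruction sequence for JMP:
  Position 1: CMP
  Position 2: JMP <- MATCH
  Position 3: STORE
  Position 4: CMP
  Position 5: CMP
  Position 6: CMP
Matches at positions: [2]
Total JMP count: 1

1


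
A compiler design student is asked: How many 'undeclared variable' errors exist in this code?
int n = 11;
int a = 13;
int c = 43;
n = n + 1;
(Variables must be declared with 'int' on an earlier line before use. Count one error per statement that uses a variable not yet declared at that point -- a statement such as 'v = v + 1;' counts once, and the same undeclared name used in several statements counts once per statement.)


Scanning code line by line:
  Line 1: declare 'n' -> declared = ['n']
  Line 2: declare 'a' -> declared = ['a', 'n']
  Line 3: declare 'c' -> declared = ['a', 'c', 'n']
  Line 4: use 'n' -> OK (declared)
Total undeclared variable errors: 0

0


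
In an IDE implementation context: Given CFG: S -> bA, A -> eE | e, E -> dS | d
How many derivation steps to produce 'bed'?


Grammar: S -> bA, A -> eE | e, E -> dS | d
Deriving 'bed':
Step 1: S -> bA => bA
Step 2: A -> eE => beE
Step 3: E -> d => bed
Total derivation steps: 3

3


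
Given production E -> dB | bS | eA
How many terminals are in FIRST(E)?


Production: E -> dB | bS | eA
Examining each alternative for leading terminals:
  E -> dB : first terminal = 'd'
  E -> bS : first terminal = 'b'
  E -> eA : first terminal = 'e'
FIRST(E) = {b, d, e}
Count: 3

3


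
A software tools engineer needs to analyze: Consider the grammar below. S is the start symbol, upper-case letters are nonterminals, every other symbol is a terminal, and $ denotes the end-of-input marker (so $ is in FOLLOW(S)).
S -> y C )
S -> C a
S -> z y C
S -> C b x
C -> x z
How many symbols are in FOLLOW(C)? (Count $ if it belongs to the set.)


S is the start symbol and does not occur in any rule body, so FOLLOW(S) = {$}.
Examining every occurrence of C in a rule body:
  S -> y C ) : C is followed by terminal ')' -> add ')'
  S -> C a : C is followed by terminal 'a' -> add 'a'
  S -> z y C : C is at the right end -> add FOLLOW(S) = {$}
  S -> C b x : C is followed by terminal 'b' -> add 'b'
  C -> x z : C does not occur in the body -> contributes nothing
FOLLOW(C) = {), a, b, $}
Count: 4

4


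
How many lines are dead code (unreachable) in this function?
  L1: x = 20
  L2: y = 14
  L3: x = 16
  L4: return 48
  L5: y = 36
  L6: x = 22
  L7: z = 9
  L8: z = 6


Analyzing control flow:
  L1: reachable (before return)
  L2: reachable (before return)
  L3: reachable (before return)
  L4: reachable (return statement)
  L5: DEAD (after return at L4)
  L6: DEAD (after return at L4)
  L7: DEAD (after return at L4)
  L8: DEAD (after return at L4)
Return at L4, total lines = 8
Dead lines: L5 through L8
Count: 4

4


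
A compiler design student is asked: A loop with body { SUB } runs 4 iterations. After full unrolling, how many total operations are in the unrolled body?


Loop body operations: SUB (1 op per iteration)
Unrolling 4 iterations:
  Iteration 1: SUB (1 ops)
  Iteration 2: SUB (1 ops)
  Iteration 3: SUB (1 ops)
  Iteration 4: SUB (1 ops)
Total: 4 iterations * 1 ops/iter = 4 operations

4


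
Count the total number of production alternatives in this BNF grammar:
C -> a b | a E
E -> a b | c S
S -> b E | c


Counting alternatives per rule:
  C: 2 alternative(s)
  E: 2 alternative(s)
  S: 2 alternative(s)
Sum: 2 + 2 + 2 = 6

6


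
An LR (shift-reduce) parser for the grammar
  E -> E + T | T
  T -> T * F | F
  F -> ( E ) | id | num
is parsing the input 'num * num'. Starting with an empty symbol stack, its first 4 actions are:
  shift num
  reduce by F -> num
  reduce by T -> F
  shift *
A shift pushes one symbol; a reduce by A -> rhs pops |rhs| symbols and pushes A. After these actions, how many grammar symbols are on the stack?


Tracking the symbol stack through each action:
  Action 1: shift 'num' : push -> stack = [num] (size 1)
  Action 2: reduce by F -> num : pop 1, push F -> stack = [F] (size 1)
  Action 3: reduce by T -> F : pop 1, push T -> stack = [T] (size 1)
  Action 4: shift '*' : push -> stack = [T, *] (size 2)
Final stack size: 2

2


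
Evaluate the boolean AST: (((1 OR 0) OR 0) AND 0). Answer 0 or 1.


Step 1: Evaluate inner node
  1 OR 0 = 1
Step 2: Evaluate next node
  1 OR 0 = 1
Step 3: Evaluate root node
  1 AND 0 = 0

0


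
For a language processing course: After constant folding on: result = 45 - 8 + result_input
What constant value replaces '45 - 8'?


Identifying constant sub-expression:
  Original: result = 45 - 8 + result_input
  45 and 8 are both compile-time constants
  Evaluating: 45 - 8 = 37
  After folding: result = 37 + result_input

37


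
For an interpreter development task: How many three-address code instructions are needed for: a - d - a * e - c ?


Expression: a - d - a * e - c
Generating three-address code (respecting * over +/- precedence):
  Instruction 1: t1 = a * e
  Instruction 2: t2 = a - d
  Instruction 3: t3 = t2 - t1
  Instruction 4: t4 = t3 - c
Total instructions: 4

4


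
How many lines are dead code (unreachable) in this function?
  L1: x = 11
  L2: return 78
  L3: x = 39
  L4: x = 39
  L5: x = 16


Analyzing control flow:
  L1: reachable (before return)
  L2: reachable (return statement)
  L3: DEAD (after return at L2)
  L4: DEAD (after return at L2)
  L5: DEAD (after return at L2)
Return at L2, total lines = 5
Dead lines: L3 through L5
Count: 3

3


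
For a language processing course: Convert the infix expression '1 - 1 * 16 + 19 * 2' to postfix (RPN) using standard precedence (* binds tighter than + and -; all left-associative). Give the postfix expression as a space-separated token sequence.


Applying the shunting-yard algorithm:
  Operand 1 -> output
  Push '-' onto operator stack -> op-stack: [-]
  Operand 1 -> output
  Push '*' onto operator stack -> op-stack: [-, *]
  Operand 16 -> output
  See '+' (prec 1); top '*' (prec 2) >= it -> pop '*' to output
  See '+' (prec 1); top '-' (prec 1) >= it -> pop '-' to output
  Push '+' onto operator stack -> op-stack: [+]
  Operand 19 -> output
  Push '*' onto operator stack -> op-stack: [+, *]
  Operand 2 -> output
  End of input: pop '*' to output
  End of input: pop '+' to output
Postfix result: 1 1 16 * - 19 2 * +

1 1 16 * - 19 2 * +


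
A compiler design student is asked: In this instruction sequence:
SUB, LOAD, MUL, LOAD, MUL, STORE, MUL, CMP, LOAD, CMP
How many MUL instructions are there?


Scanning instruction sequence for MUL:
  Position 1: SUB
  Position 2: LOAD
  Position 3: MUL <- MATCH
  Position 4: LOAD
  Position 5: MUL <- MATCH
  Position 6: STORE
  Position 7: MUL <- MATCH
  Position 8: CMP
  Position 9: LOAD
  Position 10: CMP
Matches at positions: [3, 5, 7]
Total MUL count: 3

3


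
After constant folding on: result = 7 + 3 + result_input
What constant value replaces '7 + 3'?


Identifying constant sub-expression:
  Original: result = 7 + 3 + result_input
  7 and 3 are both compile-time constants
  Evaluating: 7 + 3 = 10
  After folding: result = 10 + result_input

10


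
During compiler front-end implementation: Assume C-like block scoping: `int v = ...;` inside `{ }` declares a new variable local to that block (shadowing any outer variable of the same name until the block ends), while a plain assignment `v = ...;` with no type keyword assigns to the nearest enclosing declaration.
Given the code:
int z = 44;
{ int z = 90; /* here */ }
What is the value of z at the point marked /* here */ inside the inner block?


Analyzing scoping rules:
Outer scope: declares z = 44
Inner block: 'int z = 90;' declares a NEW z that shadows the outer one
Inside the block the inner declaration is in scope -> 90
Result: 90

90


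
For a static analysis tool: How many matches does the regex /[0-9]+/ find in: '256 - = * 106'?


Pattern: /[0-9]+/ (int literals)
Input: '256 - = * 106'
Scanning for matches:
  Match 1: '256'
  Match 2: '106'
Total matches: 2

2


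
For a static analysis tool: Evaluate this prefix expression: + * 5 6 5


Parsing prefix expression: + * 5 6 5
Step 1: Innermost operation '* 5 6'
  5 * 6 = 30
Step 2: Outer operation '+ [30] 5'
  30 + 5 = 35

35


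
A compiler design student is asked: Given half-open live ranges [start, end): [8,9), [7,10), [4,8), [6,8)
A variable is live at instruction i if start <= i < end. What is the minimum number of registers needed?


Live ranges:
  Var0: [8, 9)
  Var1: [7, 10)
  Var2: [4, 8)
  Var3: [6, 8)
Sweep-line events (position, delta, active):
  pos=4 start -> active=1
  pos=6 start -> active=2
  pos=7 start -> active=3
  pos=8 end -> active=2
  pos=8 end -> active=1
  pos=8 start -> active=2
  pos=9 end -> active=1
  pos=10 end -> active=0
Maximum simultaneous active: 3
Minimum registers needed: 3

3


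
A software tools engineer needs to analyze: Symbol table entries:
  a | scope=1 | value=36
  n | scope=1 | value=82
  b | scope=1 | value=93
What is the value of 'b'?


Searching symbol table for 'b':
  a | scope=1 | value=36
  n | scope=1 | value=82
  b | scope=1 | value=93 <- MATCH
Found 'b' at scope 1 with value 93

93


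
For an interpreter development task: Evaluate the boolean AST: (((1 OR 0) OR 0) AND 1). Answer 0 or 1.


Step 1: Evaluate inner node
  1 OR 0 = 1
Step 2: Evaluate next node
  1 OR 0 = 1
Step 3: Evaluate root node
  1 AND 1 = 1

1


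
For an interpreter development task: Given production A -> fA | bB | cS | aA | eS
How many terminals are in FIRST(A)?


Production: A -> fA | bB | cS | aA | eS
Examining each alternative for leading terminals:
  A -> fA : first terminal = 'f'
  A -> bB : first terminal = 'b'
  A -> cS : first terminal = 'c'
  A -> aA : first terminal = 'a'
  A -> eS : first terminal = 'e'
FIRST(A) = {a, b, c, e, f}
Count: 5

5


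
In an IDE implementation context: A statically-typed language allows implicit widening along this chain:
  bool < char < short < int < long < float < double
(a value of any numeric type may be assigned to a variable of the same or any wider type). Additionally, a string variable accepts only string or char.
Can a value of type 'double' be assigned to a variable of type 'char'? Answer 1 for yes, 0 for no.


Target variable type: char
Source value type: double
Numeric ranks: double=6, char=1
Widening allowed iff rank(source) <= rank(target): 6 <= 1? No
Result: 0

0


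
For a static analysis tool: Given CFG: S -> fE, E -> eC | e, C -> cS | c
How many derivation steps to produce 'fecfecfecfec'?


Grammar: S -> fE, E -> eC | e, C -> cS | c
Deriving 'fecfecfecfec':
Step 1: S -> fE => fE
Step 2: E -> eC => feC
Step 3: C -> cS => fecS
Step 4: S -> fE => fecfE
Step 5: E -> eC => fecfeC
Step 6: C -> cS => fecfecS
Step 7: S -> fE => fecfecfE
Step 8: E -> eC => fecfecfeC
Step 9: C -> cS => fecfecfecS
Step 10: S -> fE => fecfecfecfE
Step 11: E -> eC => fecfecfecfeC
Step 12: C -> c => fecfecfecfec
Total derivation steps: 12

12


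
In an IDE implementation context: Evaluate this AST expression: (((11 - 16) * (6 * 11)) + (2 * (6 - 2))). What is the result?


Expression: (((11 - 16) * (6 * 11)) + (2 * (6 - 2)))
Evaluating step by step:
  11 - 16 = -5
  6 * 11 = 66
  -5 * 66 = -330
  6 - 2 = 4
  2 * 4 = 8
  -330 + 8 = -322
Result: -322

-322


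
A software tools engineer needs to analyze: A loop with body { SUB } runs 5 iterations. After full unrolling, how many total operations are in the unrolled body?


Loop body operations: SUB (1 op per iteration)
Unrolling 5 iterations:
  Iteration 1: SUB (1 ops)
  Iteration 2: SUB (1 ops)
  Iteration 3: SUB (1 ops)
  Iteration 4: SUB (1 ops)
  Iteration 5: SUB (1 ops)
Total: 5 iterations * 1 ops/iter = 5 operations

5


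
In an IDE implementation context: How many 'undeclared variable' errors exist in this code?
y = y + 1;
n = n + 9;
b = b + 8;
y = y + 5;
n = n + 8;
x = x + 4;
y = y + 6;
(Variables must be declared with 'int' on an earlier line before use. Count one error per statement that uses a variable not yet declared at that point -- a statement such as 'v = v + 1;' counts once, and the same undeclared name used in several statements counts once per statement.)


Scanning code line by line:
  Line 1: use 'y' -> ERROR (undeclared)
  Line 2: use 'n' -> ERROR (undeclared)
  Line 3: use 'b' -> ERROR (undeclared)
  Line 4: use 'y' -> ERROR (undeclared)
  Line 5: use 'n' -> ERROR (undeclared)
  Line 6: use 'x' -> ERROR (undeclared)
  Line 7: use 'y' -> ERROR (undeclared)
Total undeclared variable errors: 7

7
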